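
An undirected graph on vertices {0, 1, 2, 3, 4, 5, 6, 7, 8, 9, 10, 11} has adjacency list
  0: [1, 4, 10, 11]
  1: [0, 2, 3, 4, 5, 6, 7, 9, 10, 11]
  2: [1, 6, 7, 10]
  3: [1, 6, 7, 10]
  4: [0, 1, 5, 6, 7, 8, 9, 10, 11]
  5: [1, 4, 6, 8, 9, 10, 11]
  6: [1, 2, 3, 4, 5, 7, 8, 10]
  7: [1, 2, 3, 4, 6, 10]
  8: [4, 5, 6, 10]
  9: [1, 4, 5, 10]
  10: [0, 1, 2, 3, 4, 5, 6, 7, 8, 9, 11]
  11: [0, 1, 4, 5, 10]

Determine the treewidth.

4

A width-4 tree decomposition is:
Bags: B1 = {1, 4, 5, 6, 10}  B2 = {1, 4, 5, 10, 11}  B3 = {1, 4, 6, 7, 10}  B4 = {0, 1, 4, 10, 11}  B5 = {1, 2, 6, 7, 10}  B6 = {4, 5, 6, 8, 10}  B7 = {1, 4, 5, 9, 10}  B8 = {1, 3, 6, 7, 10}
Tree: B1–B2, B1–B3, B2–B4, B3–B5, B1–B6, B1–B7, B5–B8
Every bag has size at most 5, so the width is 5 − 1 = 4 and tw(G) ≤ 4. Conversely, {4, 5, 6, 8, 10} is a clique of size 5, and the vertices of any clique must share a bag in every tree decomposition; so some bag has ≥ 5 vertices and tw(G) ≥ 4. Therefore the treewidth is 4.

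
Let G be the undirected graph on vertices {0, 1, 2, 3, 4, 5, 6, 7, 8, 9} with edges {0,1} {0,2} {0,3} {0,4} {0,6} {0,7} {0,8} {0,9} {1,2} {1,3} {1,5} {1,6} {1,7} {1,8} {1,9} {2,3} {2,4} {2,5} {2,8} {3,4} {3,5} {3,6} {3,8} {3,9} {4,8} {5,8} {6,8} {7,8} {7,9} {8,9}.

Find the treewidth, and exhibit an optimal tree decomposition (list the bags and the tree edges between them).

Each bag holds 5 vertices, so the decomposition has width 4, which upper-bounds the treewidth. For the lower bound, the 5 vertices {0, 1, 3, 8, 9} are pairwise adjacent, and any tree decomposition puts a clique entirely inside one bag — forcing width ≥ 4. Hence tw(G) = 4 exactly.

Treewidth 4.
One optimal decomposition is:
Bags: B1 = {0, 1, 2, 3, 8}  B2 = {1, 2, 3, 5, 8}  B3 = {0, 1, 3, 8, 9}  B4 = {0, 1, 3, 6, 8}  B5 = {0, 2, 3, 4, 8}  B6 = {0, 1, 7, 8, 9}
Tree: B1–B2, B1–B3, B3–B4, B1–B5, B3–B6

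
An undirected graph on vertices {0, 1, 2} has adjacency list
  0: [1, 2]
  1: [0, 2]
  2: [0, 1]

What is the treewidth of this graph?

A width-2 tree decomposition is:
Bags: B1 = {0, 1, 2}
Tree: (single bag)
With just one bag of size 3, the width is 3 − 1 = 2, so tw(G) ≤ 2. For the lower bound, the 3 vertices {0, 1, 2} are pairwise adjacent, and any tree decomposition puts a clique entirely inside one bag — forcing width ≥ 2. Combining the bounds, tw(G) = 2.

2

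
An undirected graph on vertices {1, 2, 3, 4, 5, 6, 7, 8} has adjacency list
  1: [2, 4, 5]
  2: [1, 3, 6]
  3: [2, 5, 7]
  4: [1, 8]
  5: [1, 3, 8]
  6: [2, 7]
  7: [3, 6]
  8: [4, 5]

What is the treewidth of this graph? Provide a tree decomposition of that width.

Treewidth 2.
One such decomposition:
Bags: B1 = {2, 6, 7}  B2 = {2, 3, 7}  B3 = {1, 2, 3}  B4 = {1, 3, 5}  B5 = {1, 4, 5}  B6 = {4, 5, 8}
Tree: B1–B2, B2–B3, B3–B4, B4–B5, B5–B6

Each bag holds 3 vertices, so the decomposition has width 2, which upper-bounds the treewidth. The edges 6–7–3–2–6 form a cycle, so G is not a tree and its treewidth is at least 2. Combining the bounds, tw(G) = 2.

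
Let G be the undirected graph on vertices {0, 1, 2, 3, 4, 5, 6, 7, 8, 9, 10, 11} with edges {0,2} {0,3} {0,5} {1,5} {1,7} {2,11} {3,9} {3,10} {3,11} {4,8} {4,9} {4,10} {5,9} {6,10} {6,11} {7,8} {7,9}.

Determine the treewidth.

3

A width-3 tree decomposition is:
Bags: B1 = {2, 6, 10, 11}  B2 = {2, 3, 10, 11}  B3 = {0, 2, 3, 10}  B4 = {0, 3, 4, 10}  B5 = {0, 3, 4, 9}  B6 = {0, 4, 5, 9}  B7 = {4, 5, 8, 9}  B8 = {5, 7, 8, 9}  B9 = {1, 5, 7, 8}
Tree: B1–B2, B2–B3, B3–B4, B4–B5, B5–B6, B6–B7, B7–B8, B8–B9
Each bag holds 4 vertices, so the decomposition has width 3, which upper-bounds the treewidth. For the lower bound: the 4 vertex sets {2,6,11}, {10}, {3}, {0,4,5,9} are disjoint, each induces a connected subgraph, and every pair is joined by at least one edge of G. Contracting each set to a single vertex therefore yields K_{4} as a minor, and since treewidth is minor-monotone, tw(G) ≥ tw(K_{4}) = 3. Therefore the treewidth is 3.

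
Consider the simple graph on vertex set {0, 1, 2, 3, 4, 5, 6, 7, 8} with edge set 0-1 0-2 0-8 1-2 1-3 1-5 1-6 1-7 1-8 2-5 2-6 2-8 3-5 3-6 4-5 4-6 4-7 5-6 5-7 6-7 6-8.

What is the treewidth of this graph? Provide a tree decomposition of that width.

Every bag has size at most 4, so the width is 4 − 1 = 3 and tw(G) ≤ 3. Conversely, {0, 1, 2, 8} is a clique of size 4, and the vertices of any clique must share a bag in every tree decomposition; so some bag has ≥ 4 vertices and tw(G) ≥ 3. Hence tw(G) = 3 exactly.

Treewidth 3.
One optimal decomposition is:
Bags: B1 = {1, 5, 6, 7}  B2 = {1, 3, 5, 6}  B3 = {1, 2, 5, 6}  B4 = {1, 2, 6, 8}  B5 = {0, 1, 2, 8}  B6 = {4, 5, 6, 7}
Tree: B1–B2, B2–B3, B3–B4, B4–B5, B1–B6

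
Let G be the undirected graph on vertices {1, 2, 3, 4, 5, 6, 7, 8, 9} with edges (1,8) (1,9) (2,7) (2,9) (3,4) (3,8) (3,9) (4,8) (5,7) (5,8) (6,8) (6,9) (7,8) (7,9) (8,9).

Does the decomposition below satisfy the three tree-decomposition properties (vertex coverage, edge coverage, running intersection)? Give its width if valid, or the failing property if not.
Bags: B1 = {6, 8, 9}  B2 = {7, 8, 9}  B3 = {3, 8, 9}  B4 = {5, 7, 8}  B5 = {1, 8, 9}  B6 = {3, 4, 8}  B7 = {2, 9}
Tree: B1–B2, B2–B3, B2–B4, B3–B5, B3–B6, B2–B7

A tree decomposition must satisfy three properties: every vertex lies in some bag; for every edge, both endpoints lie together in some bag; and for every vertex, the bags containing it form a connected subtree. Here edge (7,2) lies in no bag, so the decomposition is invalid.

No — edge (7,2) lies in no bag.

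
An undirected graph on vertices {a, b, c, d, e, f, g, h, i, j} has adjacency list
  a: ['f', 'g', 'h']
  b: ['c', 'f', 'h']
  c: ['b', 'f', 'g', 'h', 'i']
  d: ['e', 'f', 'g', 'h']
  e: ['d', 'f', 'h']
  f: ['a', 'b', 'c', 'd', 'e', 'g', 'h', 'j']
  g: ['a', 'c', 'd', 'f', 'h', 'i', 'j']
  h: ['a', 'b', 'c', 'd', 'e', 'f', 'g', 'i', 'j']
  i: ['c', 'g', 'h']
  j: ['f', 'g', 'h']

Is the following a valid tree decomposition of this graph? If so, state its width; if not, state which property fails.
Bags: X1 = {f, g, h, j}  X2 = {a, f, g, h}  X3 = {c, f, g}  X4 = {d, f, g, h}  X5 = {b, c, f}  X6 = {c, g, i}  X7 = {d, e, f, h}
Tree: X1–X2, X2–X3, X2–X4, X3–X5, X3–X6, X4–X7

No — edge (h,c) lies in no bag.

A tree decomposition must satisfy three properties: every vertex lies in some bag; for every edge, both endpoints lie together in some bag; and for every vertex, the bags containing it form a connected subtree. Here edge (h,c) lies in no bag, so the decomposition is invalid.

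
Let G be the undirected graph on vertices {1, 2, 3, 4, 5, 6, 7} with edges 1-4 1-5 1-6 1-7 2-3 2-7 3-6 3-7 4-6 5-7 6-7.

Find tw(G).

A width-2 tree decomposition is:
Bags: B1 = {1, 6, 7}  B2 = {1, 4, 6}  B3 = {3, 6, 7}  B4 = {1, 5, 7}  B5 = {2, 3, 7}
Tree: B1–B2, B1–B3, B1–B4, B3–B5
Every bag has size at most 3, so the width is 3 − 1 = 2 and tw(G) ≤ 2. On the other hand G contains the 3-clique {1, 4, 6}. A clique must lie in a single bag of any decomposition, so no decomposition can have width below 2. The upper and lower bounds meet at 2, so that is the treewidth.

2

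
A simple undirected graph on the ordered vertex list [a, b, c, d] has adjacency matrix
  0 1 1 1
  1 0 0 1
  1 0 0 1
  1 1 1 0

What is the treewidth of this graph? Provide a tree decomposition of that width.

Each bag holds 3 vertices, so the decomposition has width 2, which upper-bounds the treewidth. On the other hand G contains the 3-clique {a, c, d}. A clique must lie in a single bag of any decomposition, so no decomposition can have width below 2. Therefore the treewidth is 2.

Treewidth 2.
Bags: B1 = {a, b, d}  B2 = {a, c, d}
Tree: B1–B2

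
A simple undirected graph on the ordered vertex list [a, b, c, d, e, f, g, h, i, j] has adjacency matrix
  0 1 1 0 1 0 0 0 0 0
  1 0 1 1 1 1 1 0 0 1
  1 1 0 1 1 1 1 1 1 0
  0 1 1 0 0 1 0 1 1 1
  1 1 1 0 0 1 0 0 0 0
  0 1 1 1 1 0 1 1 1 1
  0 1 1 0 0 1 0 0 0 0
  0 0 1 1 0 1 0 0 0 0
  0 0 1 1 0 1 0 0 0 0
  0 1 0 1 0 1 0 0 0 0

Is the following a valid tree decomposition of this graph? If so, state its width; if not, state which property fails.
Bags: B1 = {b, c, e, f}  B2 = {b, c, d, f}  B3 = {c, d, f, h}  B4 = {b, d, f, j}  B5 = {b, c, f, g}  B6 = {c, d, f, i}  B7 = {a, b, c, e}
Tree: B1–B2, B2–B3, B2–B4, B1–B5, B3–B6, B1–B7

Vertex coverage: the bags together contain {a, b, c, d, e, f, g, h, i, j}, the full vertex set. Edge coverage: each edge of G has both endpoints in at least one bag. Running intersection: for every vertex, the bags containing it form a connected subtree. All three properties hold, so this is a valid tree decomposition of width max|bag| − 1 = 3, and hence tw(G) ≤ 3.

Yes; width 3.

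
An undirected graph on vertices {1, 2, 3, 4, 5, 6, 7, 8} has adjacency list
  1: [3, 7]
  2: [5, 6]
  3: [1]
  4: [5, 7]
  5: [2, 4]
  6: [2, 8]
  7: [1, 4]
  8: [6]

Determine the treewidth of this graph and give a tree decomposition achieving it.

Treewidth 1.
Bags: B1 = {1, 3}  B2 = {1, 7}  B3 = {4, 7}  B4 = {4, 5}  B5 = {2, 5}  B6 = {2, 6}  B7 = {6, 8}
Tree: B1–B2, B2–B3, B3–B4, B4–B5, B5–B6, B6–B7

Every bag has size at most 2, so the width is 2 − 1 = 1 and tw(G) ≤ 1. Since G has at least one edge (e.g. 3–1), it is not an edgeless graph, so tw(G) ≥ 1. Combining the bounds, tw(G) = 1.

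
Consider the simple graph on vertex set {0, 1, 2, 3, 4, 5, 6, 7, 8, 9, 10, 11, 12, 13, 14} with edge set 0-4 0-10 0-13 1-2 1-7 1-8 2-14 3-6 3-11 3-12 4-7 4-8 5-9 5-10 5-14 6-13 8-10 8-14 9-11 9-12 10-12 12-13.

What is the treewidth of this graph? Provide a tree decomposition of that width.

Treewidth 3.
One optimal decomposition is:
Bags: B1 = {3, 6, 9, 11}  B2 = {3, 6, 9, 12}  B3 = {6, 9, 12, 13}  B4 = {5, 9, 12, 13}  B5 = {5, 10, 12, 13}  B6 = {0, 5, 10, 13}  B7 = {0, 5, 10, 14}  B8 = {0, 8, 10, 14}  B9 = {0, 4, 8, 14}  B10 = {2, 4, 8, 14}  B11 = {1, 2, 4, 8}  B12 = {1, 2, 4, 7}
Tree: B1–B2, B2–B3, B3–B4, B4–B5, B5–B6, B6–B7, B7–B8, B8–B9, B9–B10, B10–B11, B11–B12

Each bag holds 4 vertices, so the decomposition has width 3, which upper-bounds the treewidth. For the lower bound: the 4 vertex sets {3,6,11}, {9}, {12}, {0,5,10,13} are disjoint, each induces a connected subgraph, and every pair is joined by at least one edge of G. Contracting each set to a single vertex therefore yields K_{4} as a minor, and since treewidth is minor-monotone, tw(G) ≥ tw(K_{4}) = 3. Combining the bounds, tw(G) = 3.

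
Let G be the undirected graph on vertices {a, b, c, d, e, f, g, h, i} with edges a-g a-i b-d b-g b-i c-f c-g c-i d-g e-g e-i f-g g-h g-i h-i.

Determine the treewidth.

A width-2 tree decomposition is:
Bags: B1 = {a, g, i}  B2 = {b, g, i}  B3 = {b, d, g}  B4 = {c, g, i}  B5 = {e, g, i}  B6 = {g, h, i}  B7 = {c, f, g}
Tree: B1–B2, B2–B3, B2–B4, B2–B5, B1–B6, B4–B7
Each bag holds 3 vertices, so the decomposition has width 2, which upper-bounds the treewidth. For the lower bound, the 3 vertices {b, d, g} are pairwise adjacent, and any tree decomposition puts a clique entirely inside one bag — forcing width ≥ 2. The upper and lower bounds meet at 2, so that is the treewidth.

2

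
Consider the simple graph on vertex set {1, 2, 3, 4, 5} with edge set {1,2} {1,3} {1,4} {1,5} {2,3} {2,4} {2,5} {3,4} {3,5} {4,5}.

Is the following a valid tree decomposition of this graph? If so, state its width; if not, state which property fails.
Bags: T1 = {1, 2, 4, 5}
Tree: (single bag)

No — vertex 3 appears in no bag.

A tree decomposition must satisfy three properties: every vertex lies in some bag; for every edge, both endpoints lie together in some bag; and for every vertex, the bags containing it form a connected subtree. Here vertex 3 appears in no bag, so the decomposition is invalid.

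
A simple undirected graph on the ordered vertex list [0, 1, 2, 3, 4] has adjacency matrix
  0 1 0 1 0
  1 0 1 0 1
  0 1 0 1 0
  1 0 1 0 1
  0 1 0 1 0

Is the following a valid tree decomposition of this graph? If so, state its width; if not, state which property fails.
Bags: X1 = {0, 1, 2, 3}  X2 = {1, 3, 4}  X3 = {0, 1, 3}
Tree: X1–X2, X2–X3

A tree decomposition must satisfy three properties: every vertex lies in some bag; for every edge, both endpoints lie together in some bag; and for every vertex, the bags containing it form a connected subtree. Here bags containing vertex 0 are not connected in the tree, so the decomposition is invalid.

No — bags containing vertex 0 are not connected in the tree.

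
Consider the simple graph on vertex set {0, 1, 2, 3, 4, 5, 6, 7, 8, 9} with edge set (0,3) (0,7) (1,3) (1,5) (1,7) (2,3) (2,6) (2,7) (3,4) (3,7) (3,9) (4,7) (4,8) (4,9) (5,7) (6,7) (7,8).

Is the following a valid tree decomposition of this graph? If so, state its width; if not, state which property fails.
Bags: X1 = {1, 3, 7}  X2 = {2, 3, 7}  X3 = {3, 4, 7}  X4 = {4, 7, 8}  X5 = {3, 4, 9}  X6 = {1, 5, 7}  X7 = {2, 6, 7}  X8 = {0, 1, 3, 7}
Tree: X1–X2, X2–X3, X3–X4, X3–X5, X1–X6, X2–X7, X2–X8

A tree decomposition must satisfy three properties: every vertex lies in some bag; for every edge, both endpoints lie together in some bag; and for every vertex, the bags containing it form a connected subtree. Here bags containing vertex 1 are not connected in the tree, so the decomposition is invalid.

No — bags containing vertex 1 are not connected in the tree.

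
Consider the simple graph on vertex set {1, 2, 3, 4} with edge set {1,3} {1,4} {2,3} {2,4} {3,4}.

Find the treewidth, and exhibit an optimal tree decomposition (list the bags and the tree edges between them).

The largest bag has 3 vertices, giving width 2; this decomposition certifies tw(G) ≤ 2. On the other hand G contains the 3-clique {1, 3, 4}. A clique must lie in a single bag of any decomposition, so no decomposition can have width below 2. The upper and lower bounds meet at 2, so that is the treewidth.

Treewidth 2.
Bags: B1 = {1, 3, 4}  B2 = {2, 3, 4}
Tree: B1–B2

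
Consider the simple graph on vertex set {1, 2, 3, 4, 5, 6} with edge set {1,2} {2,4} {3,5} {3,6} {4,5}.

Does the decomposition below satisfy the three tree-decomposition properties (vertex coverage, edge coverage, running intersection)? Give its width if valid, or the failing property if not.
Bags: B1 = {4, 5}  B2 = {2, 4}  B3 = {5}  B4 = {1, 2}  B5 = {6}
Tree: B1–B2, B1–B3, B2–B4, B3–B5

A tree decomposition must satisfy three properties: every vertex lies in some bag; for every edge, both endpoints lie together in some bag; and for every vertex, the bags containing it form a connected subtree. Here vertex 3 appears in no bag, so the decomposition is invalid.

No — vertex 3 appears in no bag.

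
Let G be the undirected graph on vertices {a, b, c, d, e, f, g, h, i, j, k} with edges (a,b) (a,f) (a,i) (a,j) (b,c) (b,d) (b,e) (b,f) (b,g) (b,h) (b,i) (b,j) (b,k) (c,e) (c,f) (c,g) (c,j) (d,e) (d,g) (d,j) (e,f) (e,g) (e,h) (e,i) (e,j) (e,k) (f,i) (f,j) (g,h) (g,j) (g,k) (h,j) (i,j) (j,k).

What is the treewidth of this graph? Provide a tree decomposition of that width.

Treewidth 4.
Bags: B1 = {b, c, e, g, j}  B2 = {b, c, e, f, j}  B3 = {b, e, g, h, j}  B4 = {b, d, e, g, j}  B5 = {b, e, f, i, j}  B6 = {b, e, g, j, k}  B7 = {a, b, f, i, j}
Tree: B1–B2, B1–B3, B1–B4, B2–B5, B1–B6, B5–B7

Every bag has size at most 5, so the width is 5 − 1 = 4 and tw(G) ≤ 4. Conversely, {b, d, e, g, j} is a clique of size 5, and the vertices of any clique must share a bag in every tree decomposition; so some bag has ≥ 5 vertices and tw(G) ≥ 4. Hence tw(G) = 4 exactly.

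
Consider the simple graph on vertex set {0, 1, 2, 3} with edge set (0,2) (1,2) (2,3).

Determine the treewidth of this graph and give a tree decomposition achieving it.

Treewidth 1.
Bags: B1 = {2, 3}  B2 = {1, 2}  B3 = {0, 2}
Tree: B1–B2, B2–B3

Every bag has size at most 2, so the width is 2 − 1 = 1 and tw(G) ≤ 1. Since G has at least one edge (e.g. 2–3), it is not an edgeless graph, so tw(G) ≥ 1. Hence tw(G) = 1 exactly.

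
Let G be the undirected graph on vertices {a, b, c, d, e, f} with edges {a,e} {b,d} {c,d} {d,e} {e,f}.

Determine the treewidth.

1

A width-1 tree decomposition is:
Bags: B1 = {b, d}  B2 = {d, e}  B3 = {e, f}  B4 = {c, d}  B5 = {a, e}
Tree: B1–B2, B2–B3, B1–B4, B2–B5
Every bag has size at most 2, so the width is 2 − 1 = 1 and tw(G) ≤ 1. Any graph with an edge has treewidth ≥ 1, and G has the edge d–b. Hence tw(G) = 1 exactly.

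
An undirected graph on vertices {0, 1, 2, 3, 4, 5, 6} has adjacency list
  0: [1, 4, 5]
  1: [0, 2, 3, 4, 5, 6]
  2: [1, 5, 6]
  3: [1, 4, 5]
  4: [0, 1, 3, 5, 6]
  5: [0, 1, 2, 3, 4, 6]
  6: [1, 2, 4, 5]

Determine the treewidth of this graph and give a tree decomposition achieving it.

The largest bag has 4 vertices, giving width 3; this decomposition certifies tw(G) ≤ 3. Conversely, {1, 2, 5, 6} is a clique of size 4, and the vertices of any clique must share a bag in every tree decomposition; so some bag has ≥ 4 vertices and tw(G) ≥ 3. Hence tw(G) = 3 exactly.

Treewidth 3.
Bags: B1 = {1, 3, 4, 5}  B2 = {0, 1, 4, 5}  B3 = {1, 4, 5, 6}  B4 = {1, 2, 5, 6}
Tree: B1–B2, B1–B3, B3–B4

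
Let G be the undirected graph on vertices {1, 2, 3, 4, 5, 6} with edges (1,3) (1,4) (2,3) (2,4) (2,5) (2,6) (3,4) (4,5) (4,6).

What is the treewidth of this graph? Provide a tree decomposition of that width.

Each bag holds 3 vertices, so the decomposition has width 2, which upper-bounds the treewidth. Conversely, {1, 3, 4} is a clique of size 3, and the vertices of any clique must share a bag in every tree decomposition; so some bag has ≥ 3 vertices and tw(G) ≥ 2. Therefore the treewidth is 2.

Treewidth 2.
One such decomposition:
Bags: B1 = {2, 4, 6}  B2 = {2, 3, 4}  B3 = {2, 4, 5}  B4 = {1, 3, 4}
Tree: B1–B2, B2–B3, B2–B4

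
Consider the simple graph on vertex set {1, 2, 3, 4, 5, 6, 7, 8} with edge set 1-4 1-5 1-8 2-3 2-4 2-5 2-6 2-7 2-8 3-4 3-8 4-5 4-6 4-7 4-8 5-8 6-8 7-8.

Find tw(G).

A width-3 tree decomposition is:
Bags: B1 = {2, 3, 4, 8}  B2 = {2, 4, 7, 8}  B3 = {2, 4, 6, 8}  B4 = {2, 4, 5, 8}  B5 = {1, 4, 5, 8}
Tree: B1–B2, B1–B3, B1–B4, B4–B5
Each bag holds 4 vertices, so the decomposition has width 3, which upper-bounds the treewidth. Conversely, {1, 4, 5, 8} is a clique of size 4, and the vertices of any clique must share a bag in every tree decomposition; so some bag has ≥ 4 vertices and tw(G) ≥ 3. Hence tw(G) = 3 exactly.

3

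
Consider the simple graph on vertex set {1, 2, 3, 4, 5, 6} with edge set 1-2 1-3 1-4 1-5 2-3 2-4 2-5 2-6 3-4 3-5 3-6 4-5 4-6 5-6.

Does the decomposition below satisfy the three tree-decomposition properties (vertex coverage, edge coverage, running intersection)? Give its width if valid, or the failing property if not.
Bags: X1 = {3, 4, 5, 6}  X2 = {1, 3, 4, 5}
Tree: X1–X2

No — vertex 2 appears in no bag.

A tree decomposition must satisfy three properties: every vertex lies in some bag; for every edge, both endpoints lie together in some bag; and for every vertex, the bags containing it form a connected subtree. Here vertex 2 appears in no bag, so the decomposition is invalid.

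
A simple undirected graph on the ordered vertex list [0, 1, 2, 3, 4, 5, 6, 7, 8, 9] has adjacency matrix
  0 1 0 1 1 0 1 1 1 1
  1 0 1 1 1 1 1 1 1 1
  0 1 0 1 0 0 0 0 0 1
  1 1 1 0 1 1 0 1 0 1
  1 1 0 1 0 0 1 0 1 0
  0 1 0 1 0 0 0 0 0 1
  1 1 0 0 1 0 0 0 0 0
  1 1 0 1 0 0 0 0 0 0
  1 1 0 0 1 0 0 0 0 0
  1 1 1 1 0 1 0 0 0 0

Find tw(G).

A width-3 tree decomposition is:
Bags: B1 = {0, 1, 4, 6}  B2 = {0, 1, 3, 4}  B3 = {0, 1, 4, 8}  B4 = {0, 1, 3, 7}  B5 = {0, 1, 3, 9}  B6 = {1, 2, 3, 9}  B7 = {1, 3, 5, 9}
Tree: B1–B2, B1–B3, B2–B4, B2–B5, B5–B6, B5–B7
Each bag holds 4 vertices, so the decomposition has width 3, which upper-bounds the treewidth. On the other hand G contains the 4-clique {0, 1, 4, 8}. A clique must lie in a single bag of any decomposition, so no decomposition can have width below 3. Therefore the treewidth is 3.

3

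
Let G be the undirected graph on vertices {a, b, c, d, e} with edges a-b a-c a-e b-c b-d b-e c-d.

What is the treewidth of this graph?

A width-2 tree decomposition is:
Bags: B1 = {b, c, d}  B2 = {a, b, c}  B3 = {a, b, e}
Tree: B1–B2, B2–B3
The largest bag has 3 vertices, giving width 2; this decomposition certifies tw(G) ≤ 2. Conversely, {a, b, e} is a clique of size 3, and the vertices of any clique must share a bag in every tree decomposition; so some bag has ≥ 3 vertices and tw(G) ≥ 2. The upper and lower bounds meet at 2, so that is the treewidth.

2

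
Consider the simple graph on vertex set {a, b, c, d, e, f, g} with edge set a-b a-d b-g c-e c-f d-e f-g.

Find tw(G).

A width-2 tree decomposition is:
Bags: B1 = {c, f, g}  B2 = {b, c, g}  B3 = {a, b, c}  B4 = {a, c, d}  B5 = {c, d, e}
Tree: B1–B2, B2–B3, B3–B4, B4–B5
Each bag holds 3 vertices, so the decomposition has width 2, which upper-bounds the treewidth. For the lower bound, G contains the cycle c–f–g–b–a–d–e–c, so G is not a forest; only forests have treewidth ≤ 1, hence tw(G) ≥ 2. Hence tw(G) = 2 exactly.

2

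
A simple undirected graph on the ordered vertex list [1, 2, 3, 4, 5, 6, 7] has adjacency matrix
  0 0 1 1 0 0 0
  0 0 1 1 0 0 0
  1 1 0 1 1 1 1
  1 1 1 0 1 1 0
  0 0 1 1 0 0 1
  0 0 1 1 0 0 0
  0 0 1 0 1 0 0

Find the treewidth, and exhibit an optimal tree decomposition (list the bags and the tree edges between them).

Treewidth 2.
One optimal decomposition is:
Bags: B1 = {2, 3, 4}  B2 = {3, 4, 5}  B3 = {3, 4, 6}  B4 = {1, 3, 4}  B5 = {3, 5, 7}
Tree: B1–B2, B1–B3, B1–B4, B2–B5

Every bag has size at most 3, so the width is 3 − 1 = 2 and tw(G) ≤ 2. For the lower bound, the 3 vertices {1, 3, 4} are pairwise adjacent, and any tree decomposition puts a clique entirely inside one bag — forcing width ≥ 2. Combining the bounds, tw(G) = 2.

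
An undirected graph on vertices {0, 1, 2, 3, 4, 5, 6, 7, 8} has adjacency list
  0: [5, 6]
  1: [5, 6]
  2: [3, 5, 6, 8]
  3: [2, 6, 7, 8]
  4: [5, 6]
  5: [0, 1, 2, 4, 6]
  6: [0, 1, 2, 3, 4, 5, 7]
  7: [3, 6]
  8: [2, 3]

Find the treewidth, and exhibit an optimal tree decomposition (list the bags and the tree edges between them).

The largest bag has 3 vertices, giving width 2; this decomposition certifies tw(G) ≤ 2. Conversely, {2, 3, 8} is a clique of size 3, and the vertices of any clique must share a bag in every tree decomposition; so some bag has ≥ 3 vertices and tw(G) ≥ 2. Hence tw(G) = 2 exactly.

Treewidth 2.
Bags: B1 = {2, 3, 6}  B2 = {2, 3, 8}  B3 = {3, 6, 7}  B4 = {2, 5, 6}  B5 = {4, 5, 6}  B6 = {1, 5, 6}  B7 = {0, 5, 6}
Tree: B1–B2, B1–B3, B1–B4, B4–B5, B5–B6, B4–B7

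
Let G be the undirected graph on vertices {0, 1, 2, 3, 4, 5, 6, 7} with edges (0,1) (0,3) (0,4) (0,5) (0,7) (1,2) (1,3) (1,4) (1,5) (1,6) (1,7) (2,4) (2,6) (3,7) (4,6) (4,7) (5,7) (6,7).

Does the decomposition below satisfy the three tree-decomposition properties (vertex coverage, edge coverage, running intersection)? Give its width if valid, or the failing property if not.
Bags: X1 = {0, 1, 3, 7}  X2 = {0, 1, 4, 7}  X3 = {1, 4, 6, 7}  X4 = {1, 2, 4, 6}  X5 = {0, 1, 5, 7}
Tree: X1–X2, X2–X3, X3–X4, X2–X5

Yes; width 3.

Checking the three conditions: (i) the bags cover all of {0, 1, 2, 3, 4, 5, 6, 7}; (ii) for each edge, some bag contains both endpoints; (iii) the bags containing any fixed vertex form a subtree. All hold, so the decomposition is valid with width 4 − 1 = 3.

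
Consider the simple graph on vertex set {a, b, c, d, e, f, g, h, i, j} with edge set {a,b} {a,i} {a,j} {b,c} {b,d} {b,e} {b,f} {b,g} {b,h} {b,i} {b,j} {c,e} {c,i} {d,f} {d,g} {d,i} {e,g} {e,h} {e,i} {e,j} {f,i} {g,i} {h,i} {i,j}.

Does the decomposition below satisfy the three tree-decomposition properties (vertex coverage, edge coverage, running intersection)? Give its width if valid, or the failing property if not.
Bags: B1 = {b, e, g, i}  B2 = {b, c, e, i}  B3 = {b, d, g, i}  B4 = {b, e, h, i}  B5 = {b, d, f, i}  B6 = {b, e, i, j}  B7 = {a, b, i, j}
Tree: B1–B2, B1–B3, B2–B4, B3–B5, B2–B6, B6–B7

Yes; width 3.

Checking the three conditions: (i) the bags cover all of {a, b, c, d, e, f, g, h, i, j}; (ii) for each edge, some bag contains both endpoints; (iii) the bags containing any fixed vertex form a subtree. All hold, so the decomposition is valid with width 4 − 1 = 3.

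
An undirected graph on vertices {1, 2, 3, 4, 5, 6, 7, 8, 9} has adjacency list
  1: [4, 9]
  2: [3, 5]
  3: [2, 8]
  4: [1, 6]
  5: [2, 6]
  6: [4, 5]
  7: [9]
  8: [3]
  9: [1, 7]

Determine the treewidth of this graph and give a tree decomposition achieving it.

Treewidth 1.
One optimal decomposition is:
Bags: B1 = {7, 9}  B2 = {1, 9}  B3 = {1, 4}  B4 = {4, 6}  B5 = {5, 6}  B6 = {2, 5}  B7 = {2, 3}  B8 = {3, 8}
Tree: B1–B2, B2–B3, B3–B4, B4–B5, B5–B6, B6–B7, B7–B8

Every bag has size at most 2, so the width is 2 − 1 = 1 and tw(G) ≤ 1. Since G has at least one edge (e.g. 7–9), it is not an edgeless graph, so tw(G) ≥ 1. Combining the bounds, tw(G) = 1.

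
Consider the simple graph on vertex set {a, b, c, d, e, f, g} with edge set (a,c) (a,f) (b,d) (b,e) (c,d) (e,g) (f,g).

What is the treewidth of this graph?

2

A width-2 tree decomposition is:
Bags: B1 = {a, c, f}  B2 = {c, f, g}  B3 = {c, e, g}  B4 = {b, c, e}  B5 = {b, c, d}
Tree: B1–B2, B2–B3, B3–B4, B4–B5
Each bag holds 3 vertices, so the decomposition has width 2, which upper-bounds the treewidth. For the lower bound, G contains the cycle c–a–f–g–e–b–d–c, so G is not a forest; only forests have treewidth ≤ 1, hence tw(G) ≥ 2. Combining the bounds, tw(G) = 2.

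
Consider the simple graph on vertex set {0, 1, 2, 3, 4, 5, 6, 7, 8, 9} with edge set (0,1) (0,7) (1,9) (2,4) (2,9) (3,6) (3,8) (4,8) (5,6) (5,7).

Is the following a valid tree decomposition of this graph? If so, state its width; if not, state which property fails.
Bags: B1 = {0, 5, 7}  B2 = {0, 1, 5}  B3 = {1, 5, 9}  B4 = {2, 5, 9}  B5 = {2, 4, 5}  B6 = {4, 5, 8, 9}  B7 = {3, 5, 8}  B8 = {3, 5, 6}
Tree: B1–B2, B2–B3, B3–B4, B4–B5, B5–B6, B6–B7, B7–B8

A tree decomposition must satisfy three properties: every vertex lies in some bag; for every edge, both endpoints lie together in some bag; and for every vertex, the bags containing it form a connected subtree. Here bags containing vertex 9 are not connected in the tree, so the decomposition is invalid.

No — bags containing vertex 9 are not connected in the tree.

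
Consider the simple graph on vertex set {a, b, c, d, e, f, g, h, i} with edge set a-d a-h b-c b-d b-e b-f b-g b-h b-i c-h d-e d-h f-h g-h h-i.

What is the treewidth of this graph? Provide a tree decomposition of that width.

The largest bag has 3 vertices, giving width 2; this decomposition certifies tw(G) ≤ 2. Conversely, {b, d, e} is a clique of size 3, and the vertices of any clique must share a bag in every tree decomposition; so some bag has ≥ 3 vertices and tw(G) ≥ 2. Therefore the treewidth is 2.

Treewidth 2.
One such decomposition:
Bags: B1 = {b, d, h}  B2 = {a, d, h}  B3 = {b, h, i}  B4 = {b, g, h}  B5 = {b, f, h}  B6 = {b, c, h}  B7 = {b, d, e}
Tree: B1–B2, B1–B3, B1–B4, B1–B5, B3–B6, B1–B7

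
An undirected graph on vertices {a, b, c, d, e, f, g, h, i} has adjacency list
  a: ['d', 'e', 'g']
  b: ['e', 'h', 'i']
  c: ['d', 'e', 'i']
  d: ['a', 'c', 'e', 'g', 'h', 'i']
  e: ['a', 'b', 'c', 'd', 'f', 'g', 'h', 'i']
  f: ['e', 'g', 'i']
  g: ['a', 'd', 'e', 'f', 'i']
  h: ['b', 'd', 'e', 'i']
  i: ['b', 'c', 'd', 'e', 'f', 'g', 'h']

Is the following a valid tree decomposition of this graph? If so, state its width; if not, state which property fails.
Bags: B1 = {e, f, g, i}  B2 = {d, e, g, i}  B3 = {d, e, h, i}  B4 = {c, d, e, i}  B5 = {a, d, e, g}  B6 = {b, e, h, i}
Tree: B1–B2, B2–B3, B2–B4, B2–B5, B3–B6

Every vertex of G appears in some bag (union = {a, b, c, d, e, f, g, h, i}); every edge is covered by a bag; and for each vertex v the set of bags containing v is connected in the bag tree. The decomposition is therefore valid. The largest bag has 4 vertices, so the width is 3.

Yes; width 3.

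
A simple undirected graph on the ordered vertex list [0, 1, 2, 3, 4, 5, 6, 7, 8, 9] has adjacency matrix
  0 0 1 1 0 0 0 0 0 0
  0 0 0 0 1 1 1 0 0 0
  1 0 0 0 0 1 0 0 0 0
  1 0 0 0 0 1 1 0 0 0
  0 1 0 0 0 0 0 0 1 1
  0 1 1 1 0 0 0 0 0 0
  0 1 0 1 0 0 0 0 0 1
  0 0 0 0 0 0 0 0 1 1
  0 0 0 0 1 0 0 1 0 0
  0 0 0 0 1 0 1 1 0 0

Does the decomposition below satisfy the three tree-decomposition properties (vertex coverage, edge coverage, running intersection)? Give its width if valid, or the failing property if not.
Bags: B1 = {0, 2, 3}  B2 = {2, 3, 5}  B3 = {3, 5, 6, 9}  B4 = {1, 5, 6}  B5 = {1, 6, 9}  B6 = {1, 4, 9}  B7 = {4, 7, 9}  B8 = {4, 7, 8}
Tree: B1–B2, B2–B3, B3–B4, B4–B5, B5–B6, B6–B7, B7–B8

No — bags containing vertex 9 are not connected in the tree.

A tree decomposition must satisfy three properties: every vertex lies in some bag; for every edge, both endpoints lie together in some bag; and for every vertex, the bags containing it form a connected subtree. Here bags containing vertex 9 are not connected in the tree, so the decomposition is invalid.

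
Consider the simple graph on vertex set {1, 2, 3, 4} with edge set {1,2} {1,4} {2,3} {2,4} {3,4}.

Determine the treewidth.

2

A width-2 tree decomposition is:
Bags: B1 = {1, 2, 4}  B2 = {2, 3, 4}
Tree: B1–B2
The largest bag has 3 vertices, giving width 2; this decomposition certifies tw(G) ≤ 2. On the other hand G contains the 3-clique {1, 2, 4}. A clique must lie in a single bag of any decomposition, so no decomposition can have width below 2. Combining the bounds, tw(G) = 2.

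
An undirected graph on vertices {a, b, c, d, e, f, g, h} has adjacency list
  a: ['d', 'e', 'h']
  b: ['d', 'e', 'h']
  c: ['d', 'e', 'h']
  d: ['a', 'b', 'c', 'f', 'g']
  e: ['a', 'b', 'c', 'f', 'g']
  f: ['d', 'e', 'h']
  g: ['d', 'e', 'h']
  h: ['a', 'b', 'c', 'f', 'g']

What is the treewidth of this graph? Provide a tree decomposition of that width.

The largest bag has 4 vertices, giving width 3; this decomposition certifies tw(G) ≤ 3. For the lower bound: the 4 vertex sets {c,e}, {g,h}, {d}, {a} are disjoint, each induces a connected subgraph, and every pair is joined by at least one edge of G. Contracting each set to a single vertex therefore yields K_{4} as a minor, and since treewidth is minor-monotone, tw(G) ≥ tw(K_{4}) = 3. The upper and lower bounds meet at 3, so that is the treewidth.

Treewidth 3.
Bags: B1 = {c, d, e, h}  B2 = {d, e, g, h}  B3 = {a, d, e, h}  B4 = {b, d, e, h}  B5 = {d, e, f, h}
Tree: B1–B2, B2–B3, B3–B4, B4–B5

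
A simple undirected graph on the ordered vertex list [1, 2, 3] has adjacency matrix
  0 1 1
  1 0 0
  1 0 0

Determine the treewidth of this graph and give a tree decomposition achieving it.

Treewidth 1.
One optimal decomposition is:
Bags: B1 = {1, 3}  B2 = {1, 2}
Tree: B1–B2

Every bag has size at most 2, so the width is 2 − 1 = 1 and tw(G) ≤ 1. G has an edge, so its treewidth is at least 1. Therefore the treewidth is 1.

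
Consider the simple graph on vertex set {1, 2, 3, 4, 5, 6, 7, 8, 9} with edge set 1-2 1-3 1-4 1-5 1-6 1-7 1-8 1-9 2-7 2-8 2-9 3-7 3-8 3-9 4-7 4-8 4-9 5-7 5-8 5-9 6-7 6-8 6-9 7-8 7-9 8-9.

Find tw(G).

A width-4 tree decomposition is:
Bags: B1 = {1, 3, 7, 8, 9}  B2 = {1, 5, 7, 8, 9}  B3 = {1, 2, 7, 8, 9}  B4 = {1, 4, 7, 8, 9}  B5 = {1, 6, 7, 8, 9}
Tree: B1–B2, B1–B3, B1–B4, B2–B5
The largest bag has 5 vertices, giving width 4; this decomposition certifies tw(G) ≤ 4. For the lower bound, the 5 vertices {1, 2, 7, 8, 9} are pairwise adjacent, and any tree decomposition puts a clique entirely inside one bag — forcing width ≥ 4. Therefore the treewidth is 4.

4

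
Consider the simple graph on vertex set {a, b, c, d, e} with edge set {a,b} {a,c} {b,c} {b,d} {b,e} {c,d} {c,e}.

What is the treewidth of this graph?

A width-2 tree decomposition is:
Bags: B1 = {b, c, d}  B2 = {b, c, e}  B3 = {a, b, c}
Tree: B1–B2, B1–B3
The largest bag has 3 vertices, giving width 2; this decomposition certifies tw(G) ≤ 2. On the other hand G contains the 3-clique {b, c, d}. A clique must lie in a single bag of any decomposition, so no decomposition can have width below 2. Therefore the treewidth is 2.

2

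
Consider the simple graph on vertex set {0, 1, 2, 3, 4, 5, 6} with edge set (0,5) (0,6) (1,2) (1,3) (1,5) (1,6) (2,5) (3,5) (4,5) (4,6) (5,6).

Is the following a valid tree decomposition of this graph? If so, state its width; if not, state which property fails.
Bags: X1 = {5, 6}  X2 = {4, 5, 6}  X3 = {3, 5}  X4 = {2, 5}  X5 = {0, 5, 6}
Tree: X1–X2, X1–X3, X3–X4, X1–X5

A tree decomposition must satisfy three properties: every vertex lies in some bag; for every edge, both endpoints lie together in some bag; and for every vertex, the bags containing it form a connected subtree. Here vertex 1 appears in no bag, so the decomposition is invalid.

No — vertex 1 appears in no bag.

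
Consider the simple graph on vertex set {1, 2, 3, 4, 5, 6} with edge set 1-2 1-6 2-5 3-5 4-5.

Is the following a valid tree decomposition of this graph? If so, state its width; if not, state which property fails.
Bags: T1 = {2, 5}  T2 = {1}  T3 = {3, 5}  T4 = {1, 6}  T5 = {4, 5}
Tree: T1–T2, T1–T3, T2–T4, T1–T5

A tree decomposition must satisfy three properties: every vertex lies in some bag; for every edge, both endpoints lie together in some bag; and for every vertex, the bags containing it form a connected subtree. Here edge (2,1) lies in no bag, so the decomposition is invalid.

No — edge (2,1) lies in no bag.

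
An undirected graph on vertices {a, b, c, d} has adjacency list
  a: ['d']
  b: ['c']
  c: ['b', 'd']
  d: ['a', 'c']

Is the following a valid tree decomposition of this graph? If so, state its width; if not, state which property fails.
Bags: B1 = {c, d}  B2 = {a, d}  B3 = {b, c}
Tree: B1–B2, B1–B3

Yes; width 1.

Checking the three conditions: (i) the bags cover all of {a, b, c, d}; (ii) for each edge, some bag contains both endpoints; (iii) the bags containing any fixed vertex form a subtree. All hold, so the decomposition is valid with width 2 − 1 = 1.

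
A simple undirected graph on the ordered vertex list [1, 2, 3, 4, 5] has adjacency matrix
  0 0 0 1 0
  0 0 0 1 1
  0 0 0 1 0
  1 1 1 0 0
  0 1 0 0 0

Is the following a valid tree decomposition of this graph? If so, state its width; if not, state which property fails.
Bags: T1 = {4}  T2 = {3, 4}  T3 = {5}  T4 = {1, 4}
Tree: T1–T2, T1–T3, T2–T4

A tree decomposition must satisfy three properties: every vertex lies in some bag; for every edge, both endpoints lie together in some bag; and for every vertex, the bags containing it form a connected subtree. Here vertex 2 appears in no bag, so the decomposition is invalid.

No — vertex 2 appears in no bag.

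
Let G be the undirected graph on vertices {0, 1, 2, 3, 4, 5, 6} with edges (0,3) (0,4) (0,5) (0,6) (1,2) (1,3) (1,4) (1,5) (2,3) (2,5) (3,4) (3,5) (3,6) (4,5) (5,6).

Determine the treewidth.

A width-3 tree decomposition is:
Bags: B1 = {1, 2, 3, 5}  B2 = {1, 3, 4, 5}  B3 = {0, 3, 4, 5}  B4 = {0, 3, 5, 6}
Tree: B1–B2, B2–B3, B3–B4
Every bag has size at most 4, so the width is 4 − 1 = 3 and tw(G) ≤ 3. On the other hand G contains the 4-clique {0, 3, 4, 5}. A clique must lie in a single bag of any decomposition, so no decomposition can have width below 3. Combining the bounds, tw(G) = 3.

3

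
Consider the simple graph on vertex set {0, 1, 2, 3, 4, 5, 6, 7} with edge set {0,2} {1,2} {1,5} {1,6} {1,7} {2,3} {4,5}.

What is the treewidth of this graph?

1

A width-1 tree decomposition is:
Bags: B1 = {2, 3}  B2 = {1, 2}  B3 = {1, 6}  B4 = {1, 5}  B5 = {0, 2}  B6 = {4, 5}  B7 = {1, 7}
Tree: B1–B2, B2–B3, B2–B4, B2–B5, B4–B6, B2–B7
The largest bag has 2 vertices, giving width 1; this decomposition certifies tw(G) ≤ 1. G has an edge, so its treewidth is at least 1. Hence tw(G) = 1 exactly.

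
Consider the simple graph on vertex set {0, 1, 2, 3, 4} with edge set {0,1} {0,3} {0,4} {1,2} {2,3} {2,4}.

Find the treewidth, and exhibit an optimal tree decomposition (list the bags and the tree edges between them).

Treewidth 2.
One optimal decomposition is:
Bags: B1 = {0, 2, 3}  B2 = {0, 2, 4}  B3 = {0, 1, 2}
Tree: B1–B2, B2–B3

Every bag has size at most 3, so the width is 3 − 1 = 2 and tw(G) ≤ 2. For the lower bound, G contains the cycle 3–2–4–0–3, so G is not a forest; only forests have treewidth ≤ 1, hence tw(G) ≥ 2. Therefore the treewidth is 2.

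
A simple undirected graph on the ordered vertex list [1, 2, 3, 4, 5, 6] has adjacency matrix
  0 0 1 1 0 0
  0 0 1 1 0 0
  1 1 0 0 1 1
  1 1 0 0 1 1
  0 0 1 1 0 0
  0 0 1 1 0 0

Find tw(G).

A width-2 tree decomposition is:
Bags: B1 = {3, 4, 5}  B2 = {3, 4, 6}  B3 = {1, 3, 4}  B4 = {2, 3, 4}
Tree: B1–B2, B2–B3, B3–B4
Every bag has size at most 3, so the width is 3 − 1 = 2 and tw(G) ≤ 2. For the lower bound, G contains the cycle 4–5–3–6–4, so G is not a forest; only forests have treewidth ≤ 1, hence tw(G) ≥ 2. Hence tw(G) = 2 exactly.

2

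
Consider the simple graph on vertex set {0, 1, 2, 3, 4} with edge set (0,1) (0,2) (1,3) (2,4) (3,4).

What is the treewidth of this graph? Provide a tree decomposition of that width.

The largest bag has 3 vertices, giving width 2; this decomposition certifies tw(G) ≤ 2. The edges 1–0–2–4–3–1 form a cycle, so G is not a tree and its treewidth is at least 2. Combining the bounds, tw(G) = 2.

Treewidth 2.
One such decomposition:
Bags: B1 = {0, 1, 2}  B2 = {1, 2, 4}  B3 = {1, 3, 4}
Tree: B1–B2, B2–B3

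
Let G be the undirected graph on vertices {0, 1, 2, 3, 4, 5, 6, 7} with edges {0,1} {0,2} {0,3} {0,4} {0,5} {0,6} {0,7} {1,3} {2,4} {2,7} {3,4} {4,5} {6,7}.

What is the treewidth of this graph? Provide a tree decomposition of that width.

Every bag has size at most 3, so the width is 3 − 1 = 2 and tw(G) ≤ 2. For the lower bound, the 3 vertices {0, 1, 3} are pairwise adjacent, and any tree decomposition puts a clique entirely inside one bag — forcing width ≥ 2. Therefore the treewidth is 2.

Treewidth 2.
One such decomposition:
Bags: B1 = {0, 3, 4}  B2 = {0, 2, 4}  B3 = {0, 2, 7}  B4 = {0, 1, 3}  B5 = {0, 6, 7}  B6 = {0, 4, 5}
Tree: B1–B2, B2–B3, B1–B4, B3–B5, B2–B6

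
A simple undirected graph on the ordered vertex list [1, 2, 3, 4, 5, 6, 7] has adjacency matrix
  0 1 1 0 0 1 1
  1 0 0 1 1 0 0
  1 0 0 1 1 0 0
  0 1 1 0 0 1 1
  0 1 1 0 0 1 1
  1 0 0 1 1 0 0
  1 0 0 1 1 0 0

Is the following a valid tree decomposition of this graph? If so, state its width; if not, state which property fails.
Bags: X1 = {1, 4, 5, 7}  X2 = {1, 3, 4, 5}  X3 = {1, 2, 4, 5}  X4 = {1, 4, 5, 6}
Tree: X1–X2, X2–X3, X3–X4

Yes; width 3.

Every vertex of G appears in some bag (union = {1, 2, 3, 4, 5, 6, 7}); every edge is covered by a bag; and for each vertex v the set of bags containing v is connected in the bag tree. The decomposition is therefore valid. The largest bag has 4 vertices, so the width is 3.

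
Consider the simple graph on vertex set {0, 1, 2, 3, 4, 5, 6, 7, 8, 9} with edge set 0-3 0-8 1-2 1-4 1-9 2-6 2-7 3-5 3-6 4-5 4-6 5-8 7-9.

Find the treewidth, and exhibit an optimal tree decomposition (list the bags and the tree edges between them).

Each bag holds 3 vertices, so the decomposition has width 2, which upper-bounds the treewidth. The edges 9–7–2–1–9 form a cycle, so G is not a tree and its treewidth is at least 2. The upper and lower bounds meet at 2, so that is the treewidth.

Treewidth 2.
One optimal decomposition is:
Bags: B1 = {1, 7, 9}  B2 = {1, 2, 7}  B3 = {1, 2, 4}  B4 = {2, 4, 6}  B5 = {4, 5, 6}  B6 = {3, 5, 6}  B7 = {3, 5, 8}  B8 = {0, 3, 8}
Tree: B1–B2, B2–B3, B3–B4, B4–B5, B5–B6, B6–B7, B7–B8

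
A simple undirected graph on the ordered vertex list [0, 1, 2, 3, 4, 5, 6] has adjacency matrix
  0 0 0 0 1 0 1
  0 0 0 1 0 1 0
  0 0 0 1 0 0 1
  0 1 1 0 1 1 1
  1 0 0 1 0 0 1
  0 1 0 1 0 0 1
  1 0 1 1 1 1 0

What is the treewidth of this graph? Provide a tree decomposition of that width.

Treewidth 2.
One optimal decomposition is:
Bags: B1 = {3, 4, 6}  B2 = {3, 5, 6}  B3 = {2, 3, 6}  B4 = {0, 4, 6}  B5 = {1, 3, 5}
Tree: B1–B2, B1–B3, B1–B4, B2–B5

Every bag has size at most 3, so the width is 3 − 1 = 2 and tw(G) ≤ 2. Conversely, {0, 4, 6} is a clique of size 3, and the vertices of any clique must share a bag in every tree decomposition; so some bag has ≥ 3 vertices and tw(G) ≥ 2. Hence tw(G) = 2 exactly.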